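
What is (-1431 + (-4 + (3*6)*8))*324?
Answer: -418284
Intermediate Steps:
(-1431 + (-4 + (3*6)*8))*324 = (-1431 + (-4 + 18*8))*324 = (-1431 + (-4 + 144))*324 = (-1431 + 140)*324 = -1291*324 = -418284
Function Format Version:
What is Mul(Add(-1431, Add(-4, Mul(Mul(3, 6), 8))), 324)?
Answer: -418284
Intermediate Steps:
Mul(Add(-1431, Add(-4, Mul(Mul(3, 6), 8))), 324) = Mul(Add(-1431, Add(-4, Mul(18, 8))), 324) = Mul(Add(-1431, Add(-4, 144)), 324) = Mul(Add(-1431, 140), 324) = Mul(-1291, 324) = -418284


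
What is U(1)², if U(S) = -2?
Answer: 4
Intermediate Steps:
U(1)² = (-2)² = 4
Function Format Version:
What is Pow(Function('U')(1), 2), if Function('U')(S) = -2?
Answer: 4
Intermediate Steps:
Pow(Function('U')(1), 2) = Pow(-2, 2) = 4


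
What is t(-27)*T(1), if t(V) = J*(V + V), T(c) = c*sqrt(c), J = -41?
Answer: 2214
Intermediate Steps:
T(c) = c**(3/2)
t(V) = -82*V (t(V) = -41*(V + V) = -82*V)
t(-27)*T(1) = (-82*(-27))*1**(3/2) = 2214*1 = 2214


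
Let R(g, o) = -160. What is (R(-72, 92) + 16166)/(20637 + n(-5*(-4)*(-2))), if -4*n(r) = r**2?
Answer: 16006/20237 ≈ 0.79093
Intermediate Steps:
n(r) = -r**2/4
(R(-72, 92) + 16166)/(20637 + n(-5*(-4)*(-2))) = (-160 + 16166)/(20637 - (-5*(-4)*(-2))**2/4) = 16006/(20637 - (20*(-2))**2/4) = 16006/(20637 - 1/4*(-40)**2) = 16006/(20637 - 1/4*1600) = 16006/(20637 - 400) = 16006/20237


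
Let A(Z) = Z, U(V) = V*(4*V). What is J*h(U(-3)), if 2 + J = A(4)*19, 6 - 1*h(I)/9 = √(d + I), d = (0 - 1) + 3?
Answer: 3996 - 666*√38 ≈ -109.50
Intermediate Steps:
U(V) = 4*V²
d = 2 (d = -1 + 3 = 2)
h(I) = 54 - 9*√(2 + I)
J = 74 (J = -2 + 4*19 = -2 + 76 = 74)
J*h(U(-3)) = 74*(54 - 9*√(2 + 4*(-3)²)) = 74*(54 - 9*√(2 + 4*9)) = 74*(54 - 9*√(2 + 36)) = 74*(54 - 9*√38) = 3996 - 666*√38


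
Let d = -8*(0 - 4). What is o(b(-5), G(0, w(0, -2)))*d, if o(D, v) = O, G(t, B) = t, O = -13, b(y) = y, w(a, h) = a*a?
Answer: -416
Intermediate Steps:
w(a, h) = a**2
o(D, v) = -13
d = 32 (d = -8*(-4) = 32)
o(b(-5), G(0, w(0, -2)))*d = -13*32 = -416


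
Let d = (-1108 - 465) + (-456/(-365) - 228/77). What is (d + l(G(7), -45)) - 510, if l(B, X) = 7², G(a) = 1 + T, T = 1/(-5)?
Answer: -57213678/28105 ≈ -2035.7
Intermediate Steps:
T = -⅕ ≈ -0.20000
G(a) = ⅘ (G(a) = 1 - ⅕ = ⅘)
l(B, X) = 49
d = -44257273/28105 (d = -1573 + (-456*(-1/365) - 228*1/77) = -1573 + (456/365 - 228/77) = -1573 - 48108/28105 = -44257273/28105 ≈ -1574.7)
(d + l(G(7), -45)) - 510 = (-44257273/28105 + 49) - 510 = -42880128/28105 - 510 = -57213678/28105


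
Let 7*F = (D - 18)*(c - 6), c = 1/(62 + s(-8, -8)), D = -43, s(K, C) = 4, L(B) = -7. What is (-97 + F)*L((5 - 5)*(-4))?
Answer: 20719/66 ≈ 313.92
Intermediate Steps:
c = 1/66 (c = 1/(62 + 4) = 1/66 ≈ 0.015152)
F = 24095/462 (F = ((-43 - 18)*(1/66 - 6))/7 = (-61*(-395/66))/7 = (⅐)*(24095/66) = 24095/462 ≈ 52.154)
(-97 + F)*L((5 - 5)*(-4)) = (-97 + 24095/462)*(-7) = -20719/462*(-7) = 20719/66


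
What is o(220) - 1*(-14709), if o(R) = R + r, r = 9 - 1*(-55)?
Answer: 14993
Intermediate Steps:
r = 64 (r = 9 + 55 = 64)
o(R) = 64 + R (o(R) = R + 64 = 64 + R)
o(220) - 1*(-14709) = (64 + 220) - 1*(-14709) = 284 + 14709 = 14993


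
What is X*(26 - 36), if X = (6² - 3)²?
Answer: -10890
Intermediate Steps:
X = 1089 (X = (36 - 3)² = 33² = 1089)
X*(26 - 36) = 1089*(26 - 36) = 1089*(-10) = -10890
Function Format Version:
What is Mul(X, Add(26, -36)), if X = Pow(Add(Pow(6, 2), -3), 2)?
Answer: -10890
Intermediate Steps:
X = 1089 (X = Pow(Add(36, -3), 2) = Pow(33, 2) = 1089)
Mul(X, Add(26, -36)) = Mul(1089, Add(26, -36)) = Mul(1089, -10) = -10890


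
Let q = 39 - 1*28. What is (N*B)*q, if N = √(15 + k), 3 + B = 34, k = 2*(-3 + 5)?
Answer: 341*√19 ≈ 1486.4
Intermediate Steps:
k = 4 (k = 2*2 = 4)
q = 11 (q = 39 - 28 = 11)
B = 31 (B = -3 + 34 = 31)
N = √19 (N = √(15 + 4) = √19 ≈ 4.3589)
(N*B)*q = (√19*31)*11 = (31*√19)*11 = 341*√19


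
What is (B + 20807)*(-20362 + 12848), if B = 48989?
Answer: -524447144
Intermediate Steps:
(B + 20807)*(-20362 + 12848) = (48989 + 20807)*(-20362 + 12848) = 69796*(-7514) = -524447144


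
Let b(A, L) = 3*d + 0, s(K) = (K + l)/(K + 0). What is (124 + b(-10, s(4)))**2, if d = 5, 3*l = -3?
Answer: 19321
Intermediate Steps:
l = -1 (l = (1/3)*(-3) = -1)
s(K) = (-1 + K)/K (s(K) = (K - 1)/(K + 0) = (-1 + K)/K)
b(A, L) = 15 (b(A, L) = 3*5 + 0 = 15 + 0 = 15)
(124 + b(-10, s(4)))**2 = (124 + 15)**2 = 139**2 = 19321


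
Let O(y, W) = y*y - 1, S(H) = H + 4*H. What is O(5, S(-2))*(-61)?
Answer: -1464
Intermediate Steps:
S(H) = 5*H
O(y, W) = -1 + y**2 (O(y, W) = y**2 - 1 = -1 + y**2)
O(5, S(-2))*(-61) = (-1 + 5**2)*(-61) = (-1 + 25)*(-61) = 24*(-61) = -1464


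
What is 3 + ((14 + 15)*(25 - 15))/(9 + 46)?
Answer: 91/11 ≈ 8.2727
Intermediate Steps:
3 + ((14 + 15)*(25 - 15))/(9 + 46) = 3 + (29*10)/55 = 3 + (1/55)*290 = 3 + 58/11 = 91/11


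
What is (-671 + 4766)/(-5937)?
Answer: -1365/1979 ≈ -0.68974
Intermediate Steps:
(-671 + 4766)/(-5937) = 4095*(-1/5937) = -1365/1979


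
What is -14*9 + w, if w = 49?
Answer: -77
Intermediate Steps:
-14*9 + w = -14*9 + 49 = -126 + 49 = -77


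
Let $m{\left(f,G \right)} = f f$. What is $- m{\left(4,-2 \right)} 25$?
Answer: $-400$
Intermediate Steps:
$m{\left(f,G \right)} = f^{2}$
$- m{\left(4,-2 \right)} 25 = - 4^{2} \cdot 25 = \left(-1\right) 16 \cdot 25 = \left(-16\right) 25 = -400$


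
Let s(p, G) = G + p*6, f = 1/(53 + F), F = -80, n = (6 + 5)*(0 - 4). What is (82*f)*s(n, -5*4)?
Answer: 23288/27 ≈ 862.52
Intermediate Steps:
n = -44 (n = 11*(-4) = -44)
f = -1/27 (f = 1/(53 - 80) = 1/(-27) = -1/27 ≈ -0.037037)
s(p, G) = G + 6*p
(82*f)*s(n, -5*4) = (82*(-1/27))*(-5*4 + 6*(-44)) = -82*(-20 - 264)/27 = -82/27*(-284) = 23288/27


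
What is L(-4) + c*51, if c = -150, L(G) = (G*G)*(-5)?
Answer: -7730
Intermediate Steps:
L(G) = -5*G² (L(G) = G²*(-5) = -5*G²)
L(-4) + c*51 = -5*(-4)² - 150*51 = -5*16 - 7650 = -80 - 7650 = -7730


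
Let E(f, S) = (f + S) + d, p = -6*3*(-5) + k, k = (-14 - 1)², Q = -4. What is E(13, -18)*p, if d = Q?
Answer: -2835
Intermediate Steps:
d = -4
k = 225 (k = (-15)² = 225)
p = 315 (p = -6*3*(-5) + 225 = -18*(-5) + 225 = 90 + 225 = 315)
E(f, S) = -4 + S + f (E(f, S) = (f + S) - 4 = (S + f) - 4 = -4 + S + f)
E(13, -18)*p = (-4 - 18 + 13)*315 = -9*315 = -2835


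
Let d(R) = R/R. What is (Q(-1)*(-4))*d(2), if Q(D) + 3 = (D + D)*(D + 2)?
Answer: 20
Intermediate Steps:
d(R) = 1
Q(D) = -3 + 2*D*(2 + D) (Q(D) = -3 + (D + D)*(D + 2) = -3 + (2*D)*(2 + D) = -3 + 2*D*(2 + D))
(Q(-1)*(-4))*d(2) = ((-3 + 2*(-1)² + 4*(-1))*(-4))*1 = ((-3 + 2*1 - 4)*(-4))*1 = ((-3 + 2 - 4)*(-4))*1 = -5*(-4)*1 = 20*1 = 20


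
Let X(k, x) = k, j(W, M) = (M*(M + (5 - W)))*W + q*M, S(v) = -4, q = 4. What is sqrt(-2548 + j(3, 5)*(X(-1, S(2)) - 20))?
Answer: I*sqrt(5173) ≈ 71.924*I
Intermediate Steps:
j(W, M) = 4*M + M*W*(5 + M - W) (j(W, M) = (M*(M + (5 - W)))*W + 4*M = (M*(5 + M - W))*W + 4*M = M*W*(5 + M - W) + 4*M = 4*M + M*W*(5 + M - W))
sqrt(-2548 + j(3, 5)*(X(-1, S(2)) - 20)) = sqrt(-2548 + (5*(4 - 1*3**2 + 5*3 + 5*3))*(-1 - 20)) = sqrt(-2548 + (5*(4 - 1*9 + 15 + 15))*(-21)) = sqrt(-2548 + (5*(4 - 9 + 15 + 15))*(-21)) = sqrt(-2548 + (5*25)*(-21)) = sqrt(-2548 + 125*(-21)) = sqrt(-2548 - 2625) = sqrt(-5173) = I*sqrt(5173)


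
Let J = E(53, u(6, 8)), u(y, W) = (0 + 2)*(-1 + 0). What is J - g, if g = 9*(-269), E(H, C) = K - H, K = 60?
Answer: 2428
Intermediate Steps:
u(y, W) = -2 (u(y, W) = 2*(-1) = -2)
E(H, C) = 60 - H
J = 7 (J = 60 - 1*53 = 60 - 53 = 7)
g = -2421
J - g = 7 - 1*(-2421) = 7 + 2421 = 2428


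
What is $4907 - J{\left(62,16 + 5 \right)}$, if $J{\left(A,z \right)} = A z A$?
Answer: $-75817$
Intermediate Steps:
$J{\left(A,z \right)} = z A^{2}$
$4907 - J{\left(62,16 + 5 \right)} = 4907 - \left(16 + 5\right) 62^{2} = 4907 - 21 \cdot 3844 = 4907 - 80724 = -75817$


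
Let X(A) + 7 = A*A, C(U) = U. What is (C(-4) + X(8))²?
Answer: 2809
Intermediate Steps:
X(A) = -7 + A² (X(A) = -7 + A*A = -7 + A²)
(C(-4) + X(8))² = (-4 + (-7 + 8²))² = (-4 + (-7 + 64))² = (-4 + 57)² = 53² = 2809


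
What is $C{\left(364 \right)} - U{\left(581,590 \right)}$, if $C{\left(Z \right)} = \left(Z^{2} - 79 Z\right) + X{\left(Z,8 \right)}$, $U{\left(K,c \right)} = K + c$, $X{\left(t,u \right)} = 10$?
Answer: $102579$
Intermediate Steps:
$C{\left(Z \right)} = 10 + Z^{2} - 79 Z$ ($C{\left(Z \right)} = \left(Z^{2} - 79 Z\right) + 10 = 10 + Z^{2} - 79 Z$)
$C{\left(364 \right)} - U{\left(581,590 \right)} = \left(10 + 364^{2} - 28756\right) - \left(581 + 590\right) = \left(10 + 132496 - 28756\right) - 1171 = 103750 - 1171 = 102579$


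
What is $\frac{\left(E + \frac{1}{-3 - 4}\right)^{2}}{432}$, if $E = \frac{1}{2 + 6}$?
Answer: $\frac{1}{1354752} \approx 7.3814 \cdot 10^{-7}$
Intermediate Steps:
$E = \frac{1}{8} \approx 0.125$
$\frac{\left(E + \frac{1}{-3 - 4}\right)^{2}}{432} = \frac{\left(\frac{1}{8} + \frac{1}{-3 - 4}\right)^{2}}{432} = \left(\frac{1}{8} + \frac{1}{-7}\right)^{2} \cdot \frac{1}{432} = \left(\frac{1}{8} - \frac{1}{7}\right)^{2} \cdot \frac{1}{432} = \left(- \frac{1}{56}\right)^{2} \cdot \frac{1}{432} = \frac{1}{3136} \cdot \frac{1}{432} = \frac{1}{1354752}$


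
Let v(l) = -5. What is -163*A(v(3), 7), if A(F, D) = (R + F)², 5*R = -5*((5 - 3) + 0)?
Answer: -7987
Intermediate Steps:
R = -2 (R = (-5*((5 - 3) + 0))/5 = (-5*(2 + 0))/5 = (-5*2)/5 = (⅕)*(-10) = -2)
A(F, D) = (-2 + F)²
-163*A(v(3), 7) = -163*(-2 - 5)² = -163*(-7)² = -163*49 = -7987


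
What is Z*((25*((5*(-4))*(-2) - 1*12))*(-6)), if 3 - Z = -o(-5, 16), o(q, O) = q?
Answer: 8400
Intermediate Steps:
Z = -2 (Z = 3 - (-1)*(-5) = 3 - 1*5 = 3 - 5 = -2)
Z*((25*((5*(-4))*(-2) - 1*12))*(-6)) = -2*25*((5*(-4))*(-2) - 1*12)*(-6) = -2*25*(-20*(-2) - 12)*(-6) = -2*25*(40 - 12)*(-6) = -2*25*28*(-6) = -1400*(-6) = -2*(-4200) = 8400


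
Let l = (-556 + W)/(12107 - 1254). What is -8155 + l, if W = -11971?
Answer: -88518742/10853 ≈ -8156.2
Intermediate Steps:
l = -12527/10853 (l = (-556 - 11971)/(12107 - 1254) = -12527/10853 ≈ -1.1542)
-8155 + l = -8155 - 12527/10853 = -88518742/10853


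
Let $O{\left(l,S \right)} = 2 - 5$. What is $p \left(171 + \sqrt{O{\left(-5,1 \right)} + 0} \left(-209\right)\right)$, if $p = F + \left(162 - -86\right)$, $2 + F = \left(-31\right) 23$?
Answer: $-79857 + 97603 i \sqrt{3} \approx -79857.0 + 1.6905 \cdot 10^{5} i$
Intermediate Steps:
$O{\left(l,S \right)} = -3$ ($O{\left(l,S \right)} = 2 - 5 = -3$)
$F = -715$ ($F = -2 - 713 = -715$)
$p = -467$ ($p = -715 + \left(162 - -86\right) = -715 + \left(162 + 86\right) = -715 + 248 = -467$)
$p \left(171 + \sqrt{O{\left(-5,1 \right)} + 0} \left(-209\right)\right) = - 467 \left(171 + \sqrt{-3 + 0} \left(-209\right)\right) = - 467 \left(171 + \sqrt{-3} \left(-209\right)\right) = - 467 \left(171 + i \sqrt{3} \left(-209\right)\right) = - 467 \left(171 - 209 i \sqrt{3}\right) = -79857 + 97603 i \sqrt{3}$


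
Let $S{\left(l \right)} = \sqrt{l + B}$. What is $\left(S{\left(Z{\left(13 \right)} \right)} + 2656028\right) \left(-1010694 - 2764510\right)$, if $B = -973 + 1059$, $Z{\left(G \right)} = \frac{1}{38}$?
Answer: $-10027047529712 - \frac{1887602 \sqrt{124222}}{19} \approx -1.0027 \cdot 10^{13}$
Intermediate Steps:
$Z{\left(G \right)} = \frac{1}{38}$
$B = 86$
$S{\left(l \right)} = \sqrt{86 + l}$ ($S{\left(l \right)} = \sqrt{l + 86} = \sqrt{86 + l}$)
$\left(S{\left(Z{\left(13 \right)} \right)} + 2656028\right) \left(-1010694 - 2764510\right) = \left(\sqrt{86 + \frac{1}{38}} + 2656028\right) \left(-1010694 - 2764510\right) = \left(\sqrt{\frac{3269}{38}} + 2656028\right) \left(-3775204\right) = \left(\frac{\sqrt{124222}}{38} + 2656028\right) \left(-3775204\right) = \left(2656028 + \frac{\sqrt{124222}}{38}\right) \left(-3775204\right) = -10027047529712 - \frac{1887602 \sqrt{124222}}{19}$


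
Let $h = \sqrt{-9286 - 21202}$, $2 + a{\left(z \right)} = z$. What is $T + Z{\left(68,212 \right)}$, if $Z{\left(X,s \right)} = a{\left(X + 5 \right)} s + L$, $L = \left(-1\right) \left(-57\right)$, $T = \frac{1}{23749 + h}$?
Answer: $\frac{8522163317050}{564045489} - \frac{2 i \sqrt{7622}}{564045489} \approx 15109.0 - 3.0956 \cdot 10^{-7} i$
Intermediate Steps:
$a{\left(z \right)} = -2 + z$
$h = 2 i \sqrt{7622}$ ($h = \sqrt{-30488} = 2 i \sqrt{7622} \approx 174.61 i$)
$T = \frac{1}{23749 + 2 i \sqrt{7622}} \approx 4.2105 \cdot 10^{-5} - 3.096 \cdot 10^{-7} i$
$L = 57$
$Z{\left(X,s \right)} = 57 + s \left(3 + X\right)$ ($Z{\left(X,s \right)} = \left(-2 + \left(X + 5\right)\right) s + 57 = \left(-2 + \left(5 + X\right)\right) s + 57 = \left(3 + X\right) s + 57 = s \left(3 + X\right) + 57 = 57 + s \left(3 + X\right)$)
$T + Z{\left(68,212 \right)} = \left(\frac{23749}{564045489} - \frac{2 i \sqrt{7622}}{564045489}\right) + \left(57 + 212 \left(3 + 68\right)\right) = \left(\frac{23749}{564045489} - \frac{2 i \sqrt{7622}}{564045489}\right) + \left(57 + 212 \cdot 71\right) = \left(\frac{23749}{564045489} - \frac{2 i \sqrt{7622}}{564045489}\right) + \left(57 + 15052\right) = \left(\frac{23749}{564045489} - \frac{2 i \sqrt{7622}}{564045489}\right) + 15109 = \frac{8522163317050}{564045489} - \frac{2 i \sqrt{7622}}{564045489}$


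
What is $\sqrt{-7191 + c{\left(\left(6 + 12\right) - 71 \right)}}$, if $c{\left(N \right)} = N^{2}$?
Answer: $i \sqrt{4382} \approx 66.197 i$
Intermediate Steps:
$\sqrt{-7191 + c{\left(\left(6 + 12\right) - 71 \right)}} = \sqrt{-7191 + \left(\left(6 + 12\right) - 71\right)^{2}} = \sqrt{-7191 + \left(18 - 71\right)^{2}} = \sqrt{-7191 + \left(-53\right)^{2}} = \sqrt{-7191 + 2809} = \sqrt{-4382} = i \sqrt{4382}$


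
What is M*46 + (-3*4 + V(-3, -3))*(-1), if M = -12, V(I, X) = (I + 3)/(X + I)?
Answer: -540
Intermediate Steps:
V(I, X) = (3 + I)/(I + X)
M*46 + (-3*4 + V(-3, -3))*(-1) = -12*46 + (-3*4 + (3 - 3)/(-3 - 3))*(-1) = -552 + (-12 + 0/(-6))*(-1) = -552 + (-12 - ⅙*0)*(-1) = -552 + (-12 + 0)*(-1) = -552 - 12*(-1) = -552 + 12 = -540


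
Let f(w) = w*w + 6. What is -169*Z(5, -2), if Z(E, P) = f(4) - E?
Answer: -2873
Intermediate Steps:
f(w) = 6 + w² (f(w) = w² + 6 = 6 + w²)
Z(E, P) = 22 - E (Z(E, P) = (6 + 4²) - E = (6 + 16) - E = 22 - E)
-169*Z(5, -2) = -169*(22 - 1*5) = -169*(22 - 5) = -169*17 = -2873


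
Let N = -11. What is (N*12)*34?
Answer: -4488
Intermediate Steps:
(N*12)*34 = -11*12*34 = -132*34 = -4488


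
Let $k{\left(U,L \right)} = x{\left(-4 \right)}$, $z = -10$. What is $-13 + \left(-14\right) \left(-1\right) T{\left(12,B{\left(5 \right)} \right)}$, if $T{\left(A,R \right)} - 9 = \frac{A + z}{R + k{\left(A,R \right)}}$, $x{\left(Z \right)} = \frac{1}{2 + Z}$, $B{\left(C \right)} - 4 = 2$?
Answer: $\frac{1299}{11} \approx 118.09$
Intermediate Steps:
$B{\left(C \right)} = 6$ ($B{\left(C \right)} = 4 + 2 = 6$)
$k{\left(U,L \right)} = - \frac{1}{2}$ ($k{\left(U,L \right)} = \frac{1}{2 - 4} = \frac{1}{-2} = - \frac{1}{2}$)
$T{\left(A,R \right)} = 9 + \frac{-10 + A}{- \frac{1}{2} + R}$ ($T{\left(A,R \right)} = 9 + \frac{A - 10}{R - \frac{1}{2}} = 9 + \frac{-10 + A}{- \frac{1}{2} + R}$)
$-13 + \left(-14\right) \left(-1\right) T{\left(12,B{\left(5 \right)} \right)} = -13 + \left(-14\right) \left(-1\right) \frac{-29 + 2 \cdot 12 + 18 \cdot 6}{-1 + 2 \cdot 6} = -13 + 14 \frac{-29 + 24 + 108}{-1 + 12} = -13 + 14 \cdot \frac{1}{11} \cdot 103 = -13 + 14 \cdot \frac{103}{11} = -13 + \frac{1442}{11} = \frac{1299}{11}$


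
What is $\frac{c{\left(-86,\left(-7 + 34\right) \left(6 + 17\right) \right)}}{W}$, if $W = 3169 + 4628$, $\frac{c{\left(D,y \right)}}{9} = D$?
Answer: $- \frac{258}{2599} \approx -0.099269$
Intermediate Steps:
$c{\left(D,y \right)} = 9 D$
$W = 7797$
$\frac{c{\left(-86,\left(-7 + 34\right) \left(6 + 17\right) \right)}}{W} = \frac{9 \left(-86\right)}{7797} = \left(-774\right) \frac{1}{7797} = - \frac{258}{2599}$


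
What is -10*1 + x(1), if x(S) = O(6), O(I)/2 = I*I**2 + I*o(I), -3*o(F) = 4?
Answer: 406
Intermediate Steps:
o(F) = -4/3 (o(F) = -1/3*4 = -4/3)
O(I) = 2*I**3 - 8*I/3 (O(I) = 2*(I*I**2 + I*(-4/3)) = 2*(I**3 - 4*I/3) = 2*I**3 - 8*I/3)
x(S) = 416 (x(S) = 2*6*(-4/3 + 6**2) = 2*6*(-4/3 + 36) = 2*6*(104/3) = 416)
-10*1 + x(1) = -10*1 + 416 = -10 + 416 = 406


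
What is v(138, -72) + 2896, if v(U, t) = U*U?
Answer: 21940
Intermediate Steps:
v(U, t) = U²
v(138, -72) + 2896 = 138² + 2896 = 19044 + 2896 = 21940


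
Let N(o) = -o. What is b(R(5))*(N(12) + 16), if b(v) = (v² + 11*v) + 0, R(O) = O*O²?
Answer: 68000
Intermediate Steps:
R(O) = O³
b(v) = v² + 11*v
b(R(5))*(N(12) + 16) = (5³*(11 + 5³))*(-1*12 + 16) = (125*(11 + 125))*(-12 + 16) = (125*136)*4 = 17000*4 = 68000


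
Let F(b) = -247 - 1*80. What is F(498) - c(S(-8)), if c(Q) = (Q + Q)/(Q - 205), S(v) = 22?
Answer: -59797/183 ≈ -326.76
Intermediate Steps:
F(b) = -327 (F(b) = -247 - 80 = -327)
c(Q) = 2*Q/(-205 + Q) (c(Q) = (2*Q)/(-205 + Q) = 2*Q/(-205 + Q))
F(498) - c(S(-8)) = -327 - 2*22/(-205 + 22) = -327 - 2*22/(-183) = -327 - 2*22*(-1)/183 = -327 - 1*(-44/183) = -327 + 44/183 = -59797/183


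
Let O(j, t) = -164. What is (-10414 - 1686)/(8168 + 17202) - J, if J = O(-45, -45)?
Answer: 414858/2537 ≈ 163.52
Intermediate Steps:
J = -164
(-10414 - 1686)/(8168 + 17202) - J = (-10414 - 1686)/(8168 + 17202) - 1*(-164) = -12100/25370 + 164 = -12100*1/25370 + 164 = -1210/2537 + 164 = 414858/2537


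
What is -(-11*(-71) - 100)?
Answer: -681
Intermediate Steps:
-(-11*(-71) - 100) = -(781 - 100) = -1*681 = -681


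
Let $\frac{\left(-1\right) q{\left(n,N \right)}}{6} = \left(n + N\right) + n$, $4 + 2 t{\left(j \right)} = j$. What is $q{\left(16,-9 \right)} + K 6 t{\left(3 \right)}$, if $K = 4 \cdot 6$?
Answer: $-210$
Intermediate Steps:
$K = 24$
$t{\left(j \right)} = -2 + \frac{j}{2}$
$q{\left(n,N \right)} = - 12 n - 6 N$ ($q{\left(n,N \right)} = - 6 \left(\left(n + N\right) + n\right) = - 6 \left(\left(N + n\right) + n\right) = - 6 \left(N + 2 n\right) = - 12 n - 6 N$)
$q{\left(16,-9 \right)} + K 6 t{\left(3 \right)} = \left(\left(-12\right) 16 - -54\right) + 24 \cdot 6 \left(-2 + \frac{1}{2} \cdot 3\right) = \left(-192 + 54\right) + 144 \left(-2 + \frac{3}{2}\right) = -138 + 144 \left(- \frac{1}{2}\right) = -138 - 72 = -210$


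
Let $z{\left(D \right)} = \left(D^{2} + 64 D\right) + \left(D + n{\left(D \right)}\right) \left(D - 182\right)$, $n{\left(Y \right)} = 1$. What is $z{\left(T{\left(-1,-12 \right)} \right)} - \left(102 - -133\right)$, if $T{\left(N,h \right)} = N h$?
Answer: $-1533$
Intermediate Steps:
$z{\left(D \right)} = D^{2} + 64 D + \left(1 + D\right) \left(-182 + D\right)$ ($z{\left(D \right)} = \left(D^{2} + 64 D\right) + \left(D + 1\right) \left(D - 182\right) = \left(D^{2} + 64 D\right) + \left(1 + D\right) \left(-182 + D\right) = D^{2} + 64 D + \left(1 + D\right) \left(-182 + D\right)$)
$z{\left(T{\left(-1,-12 \right)} \right)} - \left(102 - -133\right) = \left(-182 - 117 \left(\left(-1\right) \left(-12\right)\right) + 2 \left(\left(-1\right) \left(-12\right)\right)^{2}\right) - \left(102 - -133\right) = \left(-182 - 1404 + 2 \cdot 12^{2}\right) - \left(102 + 133\right) = \left(-182 - 1404 + 2 \cdot 144\right) - 235 = \left(-182 - 1404 + 288\right) - 235 = -1298 - 235 = -1533$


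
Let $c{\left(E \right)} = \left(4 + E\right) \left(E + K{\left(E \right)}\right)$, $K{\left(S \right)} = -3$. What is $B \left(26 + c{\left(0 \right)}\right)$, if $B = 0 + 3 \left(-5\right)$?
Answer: $-210$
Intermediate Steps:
$c{\left(E \right)} = \left(-3 + E\right) \left(4 + E\right)$ ($c{\left(E \right)} = \left(4 + E\right) \left(E - 3\right) = \left(4 + E\right) \left(-3 + E\right) = \left(-3 + E\right) \left(4 + E\right)$)
$B = -15$ ($B = 0 - 15 = -15$)
$B \left(26 + c{\left(0 \right)}\right) = - 15 \left(26 + \left(-12 + 0 + 0^{2}\right)\right) = - 15 \left(26 + \left(-12 + 0 + 0\right)\right) = - 15 \left(26 - 12\right) = \left(-15\right) 14 = -210$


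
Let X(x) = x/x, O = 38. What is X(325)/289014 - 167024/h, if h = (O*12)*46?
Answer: -1005671945/126299118 ≈ -7.9626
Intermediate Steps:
X(x) = 1
h = 20976 (h = (38*12)*46 = 456*46 = 20976)
X(325)/289014 - 167024/h = 1/289014 - 167024/20976 = 1*(1/289014) - 167024*1/20976 = 1/289014 - 10439/1311 = -1005671945/126299118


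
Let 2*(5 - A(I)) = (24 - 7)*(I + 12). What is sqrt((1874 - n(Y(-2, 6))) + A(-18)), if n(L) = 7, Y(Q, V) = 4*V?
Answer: sqrt(1923) ≈ 43.852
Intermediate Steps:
A(I) = -97 - 17*I/2 (A(I) = 5 - (24 - 7)*(I + 12)/2 = 5 - 17*(12 + I)/2 = 5 - (204 + 17*I)/2 = 5 + (-102 - 17*I/2) = -97 - 17*I/2)
sqrt((1874 - n(Y(-2, 6))) + A(-18)) = sqrt((1874 - 1*7) + (-97 - 17/2*(-18))) = sqrt((1874 - 7) + (-97 + 153)) = sqrt(1867 + 56) = sqrt(1923)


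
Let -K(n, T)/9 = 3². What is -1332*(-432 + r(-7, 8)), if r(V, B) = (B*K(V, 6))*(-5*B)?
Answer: -33950016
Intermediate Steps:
K(n, T) = -81 (K(n, T) = -9*3² = -9*9 = -81)
r(V, B) = 405*B² (r(V, B) = (B*(-81))*(-5*B) = (-81*B)*(-5*B) = 405*B²)
-1332*(-432 + r(-7, 8)) = -1332*(-432 + 405*8²) = -1332*(-432 + 405*64) = -1332*(-432 + 25920) = -1332*25488 = -33950016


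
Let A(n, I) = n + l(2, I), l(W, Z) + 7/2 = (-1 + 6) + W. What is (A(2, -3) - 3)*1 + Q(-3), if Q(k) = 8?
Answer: 21/2 ≈ 10.500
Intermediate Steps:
l(W, Z) = 3/2 + W (l(W, Z) = -7/2 + ((-1 + 6) + W) = -7/2 + (5 + W) = 3/2 + W)
A(n, I) = 7/2 + n (A(n, I) = n + (3/2 + 2) = n + 7/2 = 7/2 + n)
(A(2, -3) - 3)*1 + Q(-3) = ((7/2 + 2) - 3)*1 + 8 = (11/2 - 3)*1 + 8 = (5/2)*1 + 8 = 5/2 + 8 = 21/2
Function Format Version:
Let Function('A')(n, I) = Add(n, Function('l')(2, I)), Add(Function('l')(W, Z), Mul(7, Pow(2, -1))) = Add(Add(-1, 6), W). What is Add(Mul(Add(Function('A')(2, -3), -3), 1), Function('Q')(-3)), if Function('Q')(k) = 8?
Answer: Rational(21, 2) ≈ 10.500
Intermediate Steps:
Function('l')(W, Z) = Add(Rational(3, 2), W) (Function('l')(W, Z) = Add(Rational(-7, 2), Add(Add(-1, 6), W)) = Add(Rational(-7, 2), Add(5, W)) = Add(Rational(3, 2), W))
Function('A')(n, I) = Add(Rational(7, 2), n) (Function('A')(n, I) = Add(n, Add(Rational(3, 2), 2)) = Add(n, Rational(7, 2)) = Add(Rational(7, 2), n))
Add(Mul(Add(Function('A')(2, -3), -3), 1), Function('Q')(-3)) = Add(Mul(Add(Add(Rational(7, 2), 2), -3), 1), 8) = Add(Mul(Add(Rational(11, 2), -3), 1), 8) = Add(Mul(Rational(5, 2), 1), 8) = Add(Rational(5, 2), 8) = Rational(21, 2)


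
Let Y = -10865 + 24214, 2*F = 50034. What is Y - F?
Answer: -11668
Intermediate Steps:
F = 25017 (F = (½)*50034 = 25017)
Y = 13349
Y - F = 13349 - 1*25017 = 13349 - 25017 = -11668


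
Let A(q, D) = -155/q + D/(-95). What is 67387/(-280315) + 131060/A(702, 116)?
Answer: -2450069295022759/26954249455 ≈ -90897.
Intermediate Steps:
A(q, D) = -155/q - D/95 (A(q, D) = -155/q + D*(-1/95) = -155/q - D/95)
67387/(-280315) + 131060/A(702, 116) = 67387/(-280315) + 131060/(-155/702 - 1/95*116) = 67387*(-1/280315) + 131060/(-155*1/702 - 116/95) = -67387/280315 + 131060/(-155/702 - 116/95) = -67387/280315 + 131060/(-96157/66690) = -67387/280315 + 131060*(-66690/96157) = -67387/280315 - 8740391400/96157 = -2450069295022759/26954249455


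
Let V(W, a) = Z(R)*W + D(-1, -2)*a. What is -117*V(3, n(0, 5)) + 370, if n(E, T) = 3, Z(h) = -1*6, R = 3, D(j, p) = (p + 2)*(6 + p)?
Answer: 2476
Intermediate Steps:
D(j, p) = (2 + p)*(6 + p)
Z(h) = -6
V(W, a) = -6*W (V(W, a) = -6*W + (12 + (-2)² + 8*(-2))*a = -6*W + (12 + 4 - 16)*a = -6*W + 0*a = -6*W + 0 = -6*W)
-117*V(3, n(0, 5)) + 370 = -(-702)*3 + 370 = -117*(-18) + 370 = 2106 + 370 = 2476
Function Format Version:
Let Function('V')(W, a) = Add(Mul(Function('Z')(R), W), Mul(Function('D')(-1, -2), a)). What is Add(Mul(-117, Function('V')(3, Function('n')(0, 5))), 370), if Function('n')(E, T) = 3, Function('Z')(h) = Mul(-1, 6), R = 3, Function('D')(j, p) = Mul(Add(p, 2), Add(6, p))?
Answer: 2476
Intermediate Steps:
Function('D')(j, p) = Mul(Add(2, p), Add(6, p))
Function('Z')(h) = -6
Function('V')(W, a) = Mul(-6, W) (Function('V')(W, a) = Add(Mul(-6, W), Mul(Add(12, Pow(-2, 2), Mul(8, -2)), a)) = Add(Mul(-6, W), Mul(Add(12, 4, -16), a)) = Add(Mul(-6, W), Mul(0, a)) = Add(Mul(-6, W), 0) = Mul(-6, W))
Add(Mul(-117, Function('V')(3, Function('n')(0, 5))), 370) = Add(Mul(-117, Mul(-6, 3)), 370) = Add(Mul(-117, -18), 370) = Add(2106, 370) = 2476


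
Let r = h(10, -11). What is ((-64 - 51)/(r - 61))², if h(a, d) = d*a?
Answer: 13225/29241 ≈ 0.45228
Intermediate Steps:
h(a, d) = a*d
r = -110 (r = 10*(-11) = -110)
((-64 - 51)/(r - 61))² = ((-64 - 51)/(-110 - 61))² = (-115/(-171))² = (-115*(-1/171))² = (115/171)² = 13225/29241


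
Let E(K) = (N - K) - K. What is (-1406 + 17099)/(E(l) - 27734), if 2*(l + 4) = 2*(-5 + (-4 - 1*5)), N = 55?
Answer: -15693/27643 ≈ -0.56770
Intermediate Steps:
l = -18 (l = -4 + (2*(-5 + (-4 - 1*5)))/2 = -4 + (2*(-5 + (-4 - 5)))/2 = -4 + (2*(-5 - 9))/2 = -4 + (2*(-14))/2 = -4 + (½)*(-28) = -4 - 14 = -18)
E(K) = 55 - 2*K (E(K) = (55 - K) - K = 55 - 2*K)
(-1406 + 17099)/(E(l) - 27734) = (-1406 + 17099)/((55 - 2*(-18)) - 27734) = 15693/((55 + 36) - 27734) = 15693/(91 - 27734) = 15693/(-27643) = 15693*(-1/27643) = -15693/27643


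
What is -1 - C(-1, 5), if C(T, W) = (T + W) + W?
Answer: -10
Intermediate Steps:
C(T, W) = T + 2*W
-1 - C(-1, 5) = -1 - (-1 + 2*5) = -1 - (-1 + 10) = -1 - 1*9 = -1 - 9 = -10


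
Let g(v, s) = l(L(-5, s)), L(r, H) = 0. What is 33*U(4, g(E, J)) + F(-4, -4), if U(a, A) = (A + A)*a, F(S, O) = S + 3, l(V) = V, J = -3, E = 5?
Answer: -1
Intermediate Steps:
g(v, s) = 0
F(S, O) = 3 + S
U(a, A) = 2*A*a (U(a, A) = (2*A)*a = 2*A*a)
33*U(4, g(E, J)) + F(-4, -4) = 33*(2*0*4) + (3 - 4) = 33*0 - 1 = 0 - 1 = -1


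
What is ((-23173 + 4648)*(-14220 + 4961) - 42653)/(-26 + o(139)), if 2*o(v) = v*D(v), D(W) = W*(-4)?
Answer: -85740161/19334 ≈ -4434.7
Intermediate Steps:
D(W) = -4*W
o(v) = -2*v² (o(v) = (v*(-4*v))/2 = (-4*v²)/2 = -2*v²)
((-23173 + 4648)*(-14220 + 4961) - 42653)/(-26 + o(139)) = ((-23173 + 4648)*(-14220 + 4961) - 42653)/(-26 - 2*139²) = (-18525*(-9259) - 42653)/(-26 - 2*19321) = (171522975 - 42653)/(-26 - 38642) = 171480322/(-38668) = 171480322*(-1/38668) = -85740161/19334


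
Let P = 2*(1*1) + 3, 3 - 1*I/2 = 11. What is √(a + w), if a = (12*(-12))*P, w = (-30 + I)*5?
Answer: 5*I*√38 ≈ 30.822*I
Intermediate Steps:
I = -16 (I = 6 - 2*11 = 6 - 22 = -16)
P = 5 (P = 2*1 + 3 = 2 + 3 = 5)
w = -230 (w = (-30 - 16)*5 = -46*5 = -230)
a = -720 (a = (12*(-12))*5 = -144*5 = -720)
√(a + w) = √(-720 - 230) = √(-950) = 5*I*√38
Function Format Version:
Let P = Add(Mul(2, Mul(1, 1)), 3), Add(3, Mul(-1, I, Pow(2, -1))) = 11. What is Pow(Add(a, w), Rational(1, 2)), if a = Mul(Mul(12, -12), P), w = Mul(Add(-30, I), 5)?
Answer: Mul(5, I, Pow(38, Rational(1, 2))) ≈ Mul(30.822, I)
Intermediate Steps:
I = -16 (I = Add(6, Mul(-2, 11)) = Add(6, -22) = -16)
P = 5 (P = Add(Mul(2, 1), 3) = Add(2, 3) = 5)
w = -230 (w = Mul(Add(-30, -16), 5) = Mul(-46, 5) = -230)
a = -720 (a = Mul(Mul(12, -12), 5) = Mul(-144, 5) = -720)
Pow(Add(a, w), Rational(1, 2)) = Pow(Add(-720, -230), Rational(1, 2)) = Pow(-950, Rational(1, 2)) = Mul(5, I, Pow(38, Rational(1, 2)))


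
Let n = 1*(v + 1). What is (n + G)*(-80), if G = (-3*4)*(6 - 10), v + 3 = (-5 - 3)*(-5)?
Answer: -6880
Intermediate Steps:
v = 37 (v = -3 + (-5 - 3)*(-5) = -3 - 8*(-5) = -3 + 40 = 37)
G = 48 (G = -12*(-4) = 48)
n = 38 (n = 1*(37 + 1) = 1*38 = 38)
(n + G)*(-80) = (38 + 48)*(-80) = 86*(-80) = -6880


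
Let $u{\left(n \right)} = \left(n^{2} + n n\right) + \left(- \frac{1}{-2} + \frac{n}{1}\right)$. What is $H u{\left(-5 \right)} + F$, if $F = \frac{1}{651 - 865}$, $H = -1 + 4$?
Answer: $\frac{14605}{107} \approx 136.5$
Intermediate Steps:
$u{\left(n \right)} = \frac{1}{2} + n + 2 n^{2}$ ($u{\left(n \right)} = \left(n^{2} + n^{2}\right) + \left(\left(-1\right) \left(- \frac{1}{2}\right) + n 1\right) = 2 n^{2} + \left(\frac{1}{2} + n\right) = \frac{1}{2} + n + 2 n^{2}$)
$H = 3$
$F = - \frac{1}{214}$ ($F = \frac{1}{651 - 865} = \frac{1}{-214} = - \frac{1}{214} \approx -0.0046729$)
$H u{\left(-5 \right)} + F = 3 \left(\frac{1}{2} - 5 + 2 \left(-5\right)^{2}\right) - \frac{1}{214} = 3 \left(\frac{1}{2} - 5 + 2 \cdot 25\right) - \frac{1}{214} = 3 \left(\frac{1}{2} - 5 + 50\right) - \frac{1}{214} = 3 \cdot \frac{91}{2} - \frac{1}{214} = \frac{273}{2} - \frac{1}{214} = \frac{14605}{107}$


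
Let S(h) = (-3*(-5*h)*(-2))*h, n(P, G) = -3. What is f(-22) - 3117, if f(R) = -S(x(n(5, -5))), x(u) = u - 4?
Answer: -1647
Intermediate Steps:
x(u) = -4 + u
S(h) = -30*h² (S(h) = (-30*h)*h = -30*h²)
f(R) = 1470 (f(R) = -(-30)*(-4 - 3)² = -(-30)*(-7)² = -(-30)*49 = -1*(-1470) = 1470)
f(-22) - 3117 = 1470 - 3117 = -1647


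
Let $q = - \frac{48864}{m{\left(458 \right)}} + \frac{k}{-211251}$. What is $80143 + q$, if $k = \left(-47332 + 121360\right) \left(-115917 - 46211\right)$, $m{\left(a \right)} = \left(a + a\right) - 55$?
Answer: $\frac{2766709793537}{20209679} \approx 1.369 \cdot 10^{5}$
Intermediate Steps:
$m{\left(a \right)} = -55 + 2 a$ ($m{\left(a \right)} = 2 a - 55 = -55 + 2 a$)
$k = -12002011584$ ($k = 74028 \left(-162128\right) = -12002011584$)
$q = \frac{1147045489440}{20209679}$ ($q = - \frac{48864}{-55 + 2 \cdot 458} - \frac{12002011584}{-211251} = - \frac{48864}{-55 + 916} - - \frac{4000670528}{70417} = - \frac{48864}{861} + \frac{4000670528}{70417} = \left(-48864\right) \frac{1}{861} + \frac{4000670528}{70417} = - \frac{16288}{287} + \frac{4000670528}{70417} = \frac{1147045489440}{20209679} \approx 56757.0$)
$80143 + q = 80143 + \frac{1147045489440}{20209679} = \frac{2766709793537}{20209679}$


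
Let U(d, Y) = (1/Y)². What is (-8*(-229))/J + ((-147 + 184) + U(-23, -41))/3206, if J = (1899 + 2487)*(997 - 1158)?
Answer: 1215989177/135915098277 ≈ 0.0089467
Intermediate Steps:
U(d, Y) = Y⁻²
J = -706146 (J = 4386*(-161) = -706146)
(-8*(-229))/J + ((-147 + 184) + U(-23, -41))/3206 = -8*(-229)/(-706146) + ((-147 + 184) + (-41)⁻²)/3206 = 1832*(-1/706146) + (37 + 1/1681)*(1/3206) = -916/353073 + (62198/1681)*(1/3206) = -916/353073 + 31099/2694643 = 1215989177/135915098277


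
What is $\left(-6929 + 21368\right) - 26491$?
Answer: $-12052$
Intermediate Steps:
$\left(-6929 + 21368\right) - 26491 = 14439 - 26491 = -12052$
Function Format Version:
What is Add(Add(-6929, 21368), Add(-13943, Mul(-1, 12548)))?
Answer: -12052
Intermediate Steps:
Add(Add(-6929, 21368), Add(-13943, Mul(-1, 12548))) = Add(14439, Add(-13943, -12548)) = Add(14439, -26491) = -12052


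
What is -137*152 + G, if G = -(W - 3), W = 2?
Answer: -20823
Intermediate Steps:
G = 1 (G = -(2 - 3) = -1*(-1) = 1)
-137*152 + G = -137*152 + 1 = -20824 + 1 = -20823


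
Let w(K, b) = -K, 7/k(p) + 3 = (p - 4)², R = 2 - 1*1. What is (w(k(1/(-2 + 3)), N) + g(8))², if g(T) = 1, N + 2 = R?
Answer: 1/36 ≈ 0.027778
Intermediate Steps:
R = 1 (R = 2 - 1 = 1)
N = -1 (N = -2 + 1 = -1)
k(p) = 7/(-3 + (-4 + p)²) (k(p) = 7/(-3 + (p - 4)²) = 7/(-3 + (-4 + p)²))
(w(k(1/(-2 + 3)), N) + g(8))² = (-7/(-3 + (-4 + 1/(-2 + 3))²) + 1)² = (-7/(-3 + (-4 + 1/1)²) + 1)² = (-7/(-3 + (-4 + 1)²) + 1)² = (-7/(-3 + (-3)²) + 1)² = (-7/(-3 + 9) + 1)² = (-7/6 + 1)² = (-⅙)² = 1/36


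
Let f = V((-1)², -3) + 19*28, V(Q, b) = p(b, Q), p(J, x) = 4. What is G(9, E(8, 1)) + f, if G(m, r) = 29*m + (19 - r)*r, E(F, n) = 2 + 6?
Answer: 885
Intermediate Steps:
E(F, n) = 8
G(m, r) = 29*m + r*(19 - r)
V(Q, b) = 4
f = 536 (f = 4 + 19*28 = 4 + 532 = 536)
G(9, E(8, 1)) + f = (-1*8² + 19*8 + 29*9) + 536 = (-1*64 + 152 + 261) + 536 = (-64 + 152 + 261) + 536 = 349 + 536 = 885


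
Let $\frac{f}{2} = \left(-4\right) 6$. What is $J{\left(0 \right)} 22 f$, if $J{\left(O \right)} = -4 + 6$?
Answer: $-2112$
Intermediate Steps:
$J{\left(O \right)} = 2$
$f = -48$ ($f = 2 \left(\left(-4\right) 6\right) = 2 \left(-24\right) = -48$)
$J{\left(0 \right)} 22 f = 2 \cdot 22 \left(-48\right) = 44 \left(-48\right) = -2112$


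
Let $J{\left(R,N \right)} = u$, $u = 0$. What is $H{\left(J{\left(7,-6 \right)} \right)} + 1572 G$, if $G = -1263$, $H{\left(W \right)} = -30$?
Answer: $-1985466$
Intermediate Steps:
$J{\left(R,N \right)} = 0$
$H{\left(J{\left(7,-6 \right)} \right)} + 1572 G = -30 + 1572 \left(-1263\right) = -30 - 1985436 = -1985466$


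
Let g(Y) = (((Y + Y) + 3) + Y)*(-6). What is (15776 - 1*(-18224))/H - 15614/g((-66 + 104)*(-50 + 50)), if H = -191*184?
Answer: 34257901/39537 ≈ 866.48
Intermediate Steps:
H = -35144
g(Y) = -18 - 18*Y (g(Y) = ((2*Y + 3) + Y)*(-6) = ((3 + 2*Y) + Y)*(-6) = (3 + 3*Y)*(-6) = -18 - 18*Y)
(15776 - 1*(-18224))/H - 15614/g((-66 + 104)*(-50 + 50)) = (15776 - 1*(-18224))/(-35144) - 15614/(-18 - 18*(-66 + 104)*(-50 + 50)) = (15776 + 18224)*(-1/35144) - 15614/(-18 - 684*0) = 34000*(-1/35144) - 15614/(-18 - 18*0) = -4250/4393 - 15614/(-18 + 0) = -4250/4393 - 15614/(-18) = -4250/4393 - 15614*(-1/18) = -4250/4393 + 7807/9 = 34257901/39537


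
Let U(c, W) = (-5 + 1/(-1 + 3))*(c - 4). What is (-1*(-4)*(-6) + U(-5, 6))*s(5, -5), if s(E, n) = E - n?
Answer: 165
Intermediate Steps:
U(c, W) = 18 - 9*c/2 (U(c, W) = (-5 + 1/2)*(-4 + c) = (-5 + ½)*(-4 + c) = -9*(-4 + c)/2 = 18 - 9*c/2)
(-1*(-4)*(-6) + U(-5, 6))*s(5, -5) = (-1*(-4)*(-6) + (18 - 9/2*(-5)))*(5 - 1*(-5)) = (4*(-6) + (18 + 45/2))*(5 + 5) = (-24 + 81/2)*10 = (33/2)*10 = 165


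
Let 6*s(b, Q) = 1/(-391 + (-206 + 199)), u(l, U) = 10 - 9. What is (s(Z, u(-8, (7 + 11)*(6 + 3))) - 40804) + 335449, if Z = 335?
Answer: 703612259/2388 ≈ 2.9465e+5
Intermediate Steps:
u(l, U) = 1
s(b, Q) = -1/2388 (s(b, Q) = 1/(6*(-391 + (-206 + 199))) = 1/(6*(-391 - 7)) = (1/6)/(-398) = (1/6)*(-1/398) = -1/2388)
(s(Z, u(-8, (7 + 11)*(6 + 3))) - 40804) + 335449 = (-1/2388 - 40804) + 335449 = -97439953/2388 + 335449 = 703612259/2388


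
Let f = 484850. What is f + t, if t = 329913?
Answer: 814763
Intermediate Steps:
f + t = 484850 + 329913 = 814763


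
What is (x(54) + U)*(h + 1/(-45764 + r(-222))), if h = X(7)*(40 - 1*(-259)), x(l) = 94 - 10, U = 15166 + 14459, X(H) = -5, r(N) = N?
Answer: -2042466150339/45986 ≈ -4.4415e+7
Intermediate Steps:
U = 29625
x(l) = 84
h = -1495 (h = -5*(40 - 1*(-259)) = -5*(40 + 259) = -5*299 = -1495)
(x(54) + U)*(h + 1/(-45764 + r(-222))) = (84 + 29625)*(-1495 + 1/(-45764 - 222)) = 29709*(-1495 + 1/(-45986)) = 29709*(-1495 - 1/45986) = 29709*(-68749071/45986) = -2042466150339/45986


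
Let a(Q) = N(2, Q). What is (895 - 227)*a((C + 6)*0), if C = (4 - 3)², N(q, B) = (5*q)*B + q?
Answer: 1336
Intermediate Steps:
N(q, B) = q + 5*B*q (N(q, B) = 5*B*q + q = q + 5*B*q)
C = 1 (C = 1² = 1)
a(Q) = 2 + 10*Q (a(Q) = 2*(1 + 5*Q) = 2 + 10*Q)
(895 - 227)*a((C + 6)*0) = (895 - 227)*(2 + 10*((1 + 6)*0)) = 668*(2 + 10*(7*0)) = 668*(2 + 10*0) = 668*(2 + 0) = 668*2 = 1336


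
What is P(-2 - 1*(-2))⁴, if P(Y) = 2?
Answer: 16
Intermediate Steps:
P(-2 - 1*(-2))⁴ = 2⁴ = 16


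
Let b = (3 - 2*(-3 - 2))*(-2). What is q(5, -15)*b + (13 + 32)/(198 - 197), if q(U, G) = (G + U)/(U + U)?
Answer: 71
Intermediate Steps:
q(U, G) = (G + U)/(2*U) (q(U, G) = (G + U)/((2*U)) = (G + U)*(1/(2*U)) = (G + U)/(2*U))
b = -26 (b = (3 - 2*(-5))*(-2) = (3 + 10)*(-2) = 13*(-2) = -26)
q(5, -15)*b + (13 + 32)/(198 - 197) = ((½)*(-15 + 5)/5)*(-26) + (13 + 32)/(198 - 197) = ((½)*(⅕)*(-10))*(-26) + 45/1 = -1*(-26) + 45*1 = 26 + 45 = 71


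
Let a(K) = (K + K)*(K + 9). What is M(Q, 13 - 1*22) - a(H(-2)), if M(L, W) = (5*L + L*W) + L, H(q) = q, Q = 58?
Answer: -146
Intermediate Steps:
M(L, W) = 6*L + L*W
a(K) = 2*K*(9 + K) (a(K) = (2*K)*(9 + K) = 2*K*(9 + K))
M(Q, 13 - 1*22) - a(H(-2)) = 58*(6 + (13 - 1*22)) - 2*(-2)*(9 - 2) = 58*(6 + (13 - 22)) - 2*(-2)*7 = 58*(6 - 9) - 1*(-28) = 58*(-3) + 28 = -174 + 28 = -146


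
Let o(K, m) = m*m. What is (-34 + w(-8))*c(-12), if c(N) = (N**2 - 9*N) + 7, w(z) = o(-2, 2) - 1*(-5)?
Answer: -6475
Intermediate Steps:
o(K, m) = m**2
w(z) = 9 (w(z) = 2**2 - 1*(-5) = 4 + 5 = 9)
c(N) = 7 + N**2 - 9*N
(-34 + w(-8))*c(-12) = (-34 + 9)*(7 + (-12)**2 - 9*(-12)) = -25*(7 + 144 + 108) = -25*259 = -6475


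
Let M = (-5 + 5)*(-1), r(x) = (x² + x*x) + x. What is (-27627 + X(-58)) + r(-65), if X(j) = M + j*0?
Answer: -19242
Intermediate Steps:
r(x) = x + 2*x² (r(x) = (x² + x²) + x = 2*x² + x = x + 2*x²)
M = 0 (M = 0*(-1) = 0)
X(j) = 0 (X(j) = 0 + j*0 = 0 + 0 = 0)
(-27627 + X(-58)) + r(-65) = (-27627 + 0) - 65*(1 + 2*(-65)) = -27627 - 65*(1 - 130) = -27627 - 65*(-129) = -27627 + 8385 = -19242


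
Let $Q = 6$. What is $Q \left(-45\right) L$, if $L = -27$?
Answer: $7290$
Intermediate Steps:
$Q \left(-45\right) L = 6 \left(-45\right) \left(-27\right) = \left(-270\right) \left(-27\right) = 7290$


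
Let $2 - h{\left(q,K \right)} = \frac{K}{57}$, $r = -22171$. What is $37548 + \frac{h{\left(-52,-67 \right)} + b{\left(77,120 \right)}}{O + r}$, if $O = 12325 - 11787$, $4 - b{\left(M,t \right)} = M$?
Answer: $\frac{46299729368}{1233081} \approx 37548.0$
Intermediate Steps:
$b{\left(M,t \right)} = 4 - M$
$h{\left(q,K \right)} = 2 - \frac{K}{57}$
$O = 538$
$37548 + \frac{h{\left(-52,-67 \right)} + b{\left(77,120 \right)}}{O + r} = 37548 + \frac{\left(2 - - \frac{67}{57}\right) + \left(4 - 77\right)}{538 - 22171} = 37548 + \frac{\left(2 + \frac{67}{57}\right) + \left(4 - 77\right)}{-21633} = 37548 + \left(\frac{181}{57} - 73\right) \left(- \frac{1}{21633}\right) = 37548 - - \frac{3980}{1233081} = 37548 + \frac{3980}{1233081} = \frac{46299729368}{1233081}$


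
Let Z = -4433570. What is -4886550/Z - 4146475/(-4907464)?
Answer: 4236425537495/2175758516648 ≈ 1.9471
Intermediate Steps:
-4886550/Z - 4146475/(-4907464) = -4886550/(-4433570) - 4146475/(-4907464) = -4886550*(-1/4433570) - 4146475*(-1/4907464) = 488655/443357 + 4146475/4907464 = 4236425537495/2175758516648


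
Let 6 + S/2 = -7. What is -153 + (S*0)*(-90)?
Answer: -153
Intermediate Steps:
S = -26 (S = -12 + 2*(-7) = -12 - 14 = -26)
-153 + (S*0)*(-90) = -153 - 26*0*(-90) = -153 + 0*(-90) = -153 + 0 = -153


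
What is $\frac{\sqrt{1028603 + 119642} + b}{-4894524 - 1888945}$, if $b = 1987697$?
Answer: $- \frac{1987697}{6783469} - \frac{\sqrt{1148245}}{6783469} \approx -0.29318$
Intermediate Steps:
$\frac{\sqrt{1028603 + 119642} + b}{-4894524 - 1888945} = \frac{\sqrt{1028603 + 119642} + 1987697}{-4894524 - 1888945} = \frac{\sqrt{1148245} + 1987697}{-6783469} = \left(1987697 + \sqrt{1148245}\right) \left(- \frac{1}{6783469}\right) = - \frac{1987697}{6783469} - \frac{\sqrt{1148245}}{6783469}$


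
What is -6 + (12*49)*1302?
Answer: 765570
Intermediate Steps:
-6 + (12*49)*1302 = -6 + 588*1302 = -6 + 765576 = 765570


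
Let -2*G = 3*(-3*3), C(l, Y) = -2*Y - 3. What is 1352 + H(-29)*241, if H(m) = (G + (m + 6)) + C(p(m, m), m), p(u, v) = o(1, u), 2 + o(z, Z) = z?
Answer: 24635/2 ≈ 12318.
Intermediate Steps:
o(z, Z) = -2 + z
p(u, v) = -1 (p(u, v) = -2 + 1 = -1)
C(l, Y) = -3 - 2*Y
G = 27/2 (G = -3*(-3*3)/2 = -3*(-9)/2 = -½*(-27) = 27/2 ≈ 13.500)
H(m) = 33/2 - m (H(m) = (27/2 + (m + 6)) + (-3 - 2*m) = (27/2 + (6 + m)) + (-3 - 2*m) = (39/2 + m) + (-3 - 2*m) = 33/2 - m)
1352 + H(-29)*241 = 1352 + (33/2 - 1*(-29))*241 = 1352 + (33/2 + 29)*241 = 1352 + (91/2)*241 = 1352 + 21931/2 = 24635/2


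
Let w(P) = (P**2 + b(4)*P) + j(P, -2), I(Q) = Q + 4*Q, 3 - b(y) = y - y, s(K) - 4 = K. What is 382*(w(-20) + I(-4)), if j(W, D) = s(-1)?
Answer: 123386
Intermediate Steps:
s(K) = 4 + K
b(y) = 3 (b(y) = 3 - (y - y) = 3 - 1*0 = 3 + 0 = 3)
I(Q) = 5*Q
j(W, D) = 3 (j(W, D) = 4 - 1 = 3)
w(P) = 3 + P**2 + 3*P (w(P) = (P**2 + 3*P) + 3 = 3 + P**2 + 3*P)
382*(w(-20) + I(-4)) = 382*((3 + (-20)**2 + 3*(-20)) + 5*(-4)) = 382*((3 + 400 - 60) - 20) = 382*(343 - 20) = 382*323 = 123386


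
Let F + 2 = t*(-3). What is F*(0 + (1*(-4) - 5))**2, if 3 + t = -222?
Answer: 54513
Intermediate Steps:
t = -225 (t = -3 - 222 = -225)
F = 673 (F = -2 - 225*(-3) = -2 + 675 = 673)
F*(0 + (1*(-4) - 5))**2 = 673*(0 + (1*(-4) - 5))**2 = 673*(0 + (-4 - 5))**2 = 673*(0 - 9)**2 = 673*(-9)**2 = 673*81 = 54513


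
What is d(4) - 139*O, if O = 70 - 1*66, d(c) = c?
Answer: -552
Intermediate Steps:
O = 4 (O = 70 - 66 = 4)
d(4) - 139*O = 4 - 139*4 = 4 - 556 = -552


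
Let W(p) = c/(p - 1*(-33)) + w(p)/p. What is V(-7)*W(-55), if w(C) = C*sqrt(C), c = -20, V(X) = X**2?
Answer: 490/11 + 49*I*sqrt(55) ≈ 44.545 + 363.39*I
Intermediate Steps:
w(C) = C**(3/2)
W(p) = sqrt(p) - 20/(33 + p) (W(p) = -20/(p - 1*(-33)) + p**(3/2)/p = -20/(p + 33) + sqrt(p) = -20/(33 + p) + sqrt(p) = sqrt(p) - 20/(33 + p))
V(-7)*W(-55) = (-7)**2*((-20 + (-55)**(3/2) + 33*sqrt(-55))/(33 - 55)) = 49*((-20 - 55*I*sqrt(55) + 33*(I*sqrt(55)))/(-22)) = 49*(-(-20 - 55*I*sqrt(55) + 33*I*sqrt(55))/22) = 49*(-(-20 - 22*I*sqrt(55))/22) = 49*(10/11 + I*sqrt(55)) = 490/11 + 49*I*sqrt(55)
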